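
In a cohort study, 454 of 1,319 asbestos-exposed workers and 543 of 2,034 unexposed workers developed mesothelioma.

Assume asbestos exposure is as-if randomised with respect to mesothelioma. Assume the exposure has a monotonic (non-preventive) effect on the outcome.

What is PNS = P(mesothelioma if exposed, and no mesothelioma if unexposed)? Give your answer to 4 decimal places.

PNS ≈ 0.0772

p₁ = P(outcome | exposed) = 454/1319 = 0.3442
p₀ = P(outcome | unexposed) = 543/2034 = 0.26696
Under exogeneity and monotonicity, PNS = p₁ − p₀.
PNS = 0.3442 − 0.26696 = 0.077238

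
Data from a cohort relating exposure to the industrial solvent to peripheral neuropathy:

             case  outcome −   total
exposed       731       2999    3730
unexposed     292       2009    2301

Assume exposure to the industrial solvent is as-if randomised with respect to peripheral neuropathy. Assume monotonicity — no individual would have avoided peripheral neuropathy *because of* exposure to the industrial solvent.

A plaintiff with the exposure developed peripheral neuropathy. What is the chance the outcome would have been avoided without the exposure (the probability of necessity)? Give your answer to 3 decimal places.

PN ≈ 0.352

p₁ = P(outcome | exposed) = 731/3730 = 0.19598
p₀ = P(outcome | unexposed) = 292/2301 = 0.1269
Under exogeneity and monotonicity, PN = (p₁ − p₀) / p₁.
PN = (0.19598 − 0.1269) / 0.19598 = 0.069077 / 0.19598 ≈ 0.3525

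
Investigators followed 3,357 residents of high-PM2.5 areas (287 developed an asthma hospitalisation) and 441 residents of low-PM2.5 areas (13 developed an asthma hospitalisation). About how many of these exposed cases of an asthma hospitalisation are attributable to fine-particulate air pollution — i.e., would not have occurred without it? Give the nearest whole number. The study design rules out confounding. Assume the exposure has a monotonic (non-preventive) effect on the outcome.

about 188 cases

p₁ = P(outcome | exposed) = 287/3357 = 0.085493
p₀ = P(outcome | unexposed) = 13/441 = 0.029478
PN = (p₁ − p₀)/p₁ = (0.085493 − 0.029478) / 0.085493 ≈ 0.65519.
Attributable cases ≈ PN × (exposed cases) = 0.65519 × 287 ≈ 188.04.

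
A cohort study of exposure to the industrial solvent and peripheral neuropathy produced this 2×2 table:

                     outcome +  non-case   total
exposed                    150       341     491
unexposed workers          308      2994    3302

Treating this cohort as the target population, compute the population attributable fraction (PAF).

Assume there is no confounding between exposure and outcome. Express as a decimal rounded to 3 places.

PAF ≈ 0.228

p₁ = P(outcome | exposed) = 150/491 = 0.3055
p₀ = P(outcome | unexposed) = 308/3302 = 0.093277
Exposure prevalence π = 491/3793 = 0.12945; overall risk P(Y=1) = 0.12075.
Under exogeneity, PAF = [P(Y=1) − p₀]/P(Y=1).
PAF = (0.12075 − 0.093277) / 0.12075 ≈ 0.2275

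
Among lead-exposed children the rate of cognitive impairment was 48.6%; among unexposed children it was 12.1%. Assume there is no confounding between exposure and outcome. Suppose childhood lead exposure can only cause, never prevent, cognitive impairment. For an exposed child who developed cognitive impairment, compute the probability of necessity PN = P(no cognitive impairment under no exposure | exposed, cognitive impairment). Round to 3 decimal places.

p₁ = 0.486, p₀ = 0.121.
Under exogeneity and monotonicity, PN = (p₁ − p₀) / p₁.
PN = (0.486 − 0.121) / 0.486 = 0.365 / 0.486 ≈ 0.7510

PN ≈ 0.751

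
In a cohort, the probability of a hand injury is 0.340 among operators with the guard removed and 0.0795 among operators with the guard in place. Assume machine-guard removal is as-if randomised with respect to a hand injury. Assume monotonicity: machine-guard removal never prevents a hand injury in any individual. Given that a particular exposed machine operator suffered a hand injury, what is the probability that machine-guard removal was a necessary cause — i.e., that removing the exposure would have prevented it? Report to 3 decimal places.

PN ≈ 0.766

Let p₁ = 0.34, p₀ = 0.0795.
Under exogeneity and monotonicity, PN = (p₁ − p₀) / p₁.
PN = (0.34 − 0.0795) / 0.34 = 0.2605 / 0.34 ≈ 0.7662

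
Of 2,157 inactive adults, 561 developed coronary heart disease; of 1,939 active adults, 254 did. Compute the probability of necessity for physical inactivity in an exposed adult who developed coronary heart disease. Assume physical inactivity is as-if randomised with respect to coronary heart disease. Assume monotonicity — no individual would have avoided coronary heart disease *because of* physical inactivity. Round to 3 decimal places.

PN ≈ 0.496

p₁ = P(outcome | exposed) = 561/2157 = 0.26008
p₀ = P(outcome | unexposed) = 254/1939 = 0.131
Under exogeneity and monotonicity, PN = (p₁ − p₀) / p₁.
PN = (0.26008 − 0.131) / 0.26008 = 0.12909 / 0.26008 ≈ 0.4963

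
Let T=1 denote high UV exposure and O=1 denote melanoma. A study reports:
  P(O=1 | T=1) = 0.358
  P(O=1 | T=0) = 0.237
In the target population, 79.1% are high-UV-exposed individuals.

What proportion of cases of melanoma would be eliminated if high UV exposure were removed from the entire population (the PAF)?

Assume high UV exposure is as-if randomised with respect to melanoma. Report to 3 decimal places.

Let p₁ = 0.358, p₀ = 0.237.
Overall risk P(Y=1) = π·p₁ + (1−π)·p₀ = 0.791×0.358 + 0.209×0.237 = 0.33271.
Under exogeneity, PAF = [P(Y=1) − p₀] / P(Y=1).
PAF = (0.33271 − 0.237) / 0.33271 ≈ 0.2877

PAF ≈ 0.288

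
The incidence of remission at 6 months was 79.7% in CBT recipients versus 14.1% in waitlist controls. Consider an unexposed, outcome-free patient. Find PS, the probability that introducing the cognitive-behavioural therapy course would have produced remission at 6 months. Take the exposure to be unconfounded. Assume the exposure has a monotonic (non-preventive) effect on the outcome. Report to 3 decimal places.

PS ≈ 0.764

p₁ = 0.797, p₀ = 0.141.
Under exogeneity and monotonicity, PS = (p₁ − p₀) / (1 − p₀).
PS = (0.797 − 0.141) / (1 − 0.141) = 0.656 / 0.859 ≈ 0.7637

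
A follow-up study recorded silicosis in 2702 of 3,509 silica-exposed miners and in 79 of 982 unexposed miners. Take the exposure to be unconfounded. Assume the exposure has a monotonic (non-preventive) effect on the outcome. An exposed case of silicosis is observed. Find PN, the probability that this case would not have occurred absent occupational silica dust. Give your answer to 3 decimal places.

p₁ = P(outcome | exposed) = 2702/3509 = 0.77002
p₀ = P(outcome | unexposed) = 79/982 = 0.080448
Under exogeneity and monotonicity, PN = (p₁ − p₀) / p₁.
PN = (0.77002 − 0.080448) / 0.77002 = 0.68957 / 0.77002 ≈ 0.8955

PN ≈ 0.896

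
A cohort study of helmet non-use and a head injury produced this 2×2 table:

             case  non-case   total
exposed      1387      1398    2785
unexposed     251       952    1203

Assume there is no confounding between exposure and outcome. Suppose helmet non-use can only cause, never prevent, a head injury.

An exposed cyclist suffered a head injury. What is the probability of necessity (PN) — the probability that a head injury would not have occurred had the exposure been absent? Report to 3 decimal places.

PN ≈ 0.581

p₁ = P(outcome | exposed) = 1387/2785 = 0.49803
p₀ = P(outcome | unexposed) = 251/1203 = 0.20865
Under exogeneity and monotonicity, PN = (p₁ − p₀) / p₁.
PN = (0.49803 − 0.20865) / 0.49803 = 0.28938 / 0.49803 ≈ 0.5811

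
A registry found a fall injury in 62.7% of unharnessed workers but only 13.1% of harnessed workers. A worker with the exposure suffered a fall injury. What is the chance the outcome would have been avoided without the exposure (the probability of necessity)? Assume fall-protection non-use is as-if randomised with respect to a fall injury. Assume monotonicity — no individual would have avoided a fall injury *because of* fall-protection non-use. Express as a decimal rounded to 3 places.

p₁ = 0.627, p₀ = 0.131.
Under exogeneity and monotonicity, PN = (p₁ − p₀) / p₁.
PN = (0.627 − 0.131) / 0.627 = 0.496 / 0.627 ≈ 0.7911

PN ≈ 0.791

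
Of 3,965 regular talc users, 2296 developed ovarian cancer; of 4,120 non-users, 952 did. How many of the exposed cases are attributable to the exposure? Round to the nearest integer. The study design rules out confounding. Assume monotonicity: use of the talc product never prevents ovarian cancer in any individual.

p₁ = P(outcome | exposed) = 2296/3965 = 0.57907
p₀ = P(outcome | unexposed) = 952/4120 = 0.23107
PN = (p₁ − p₀)/p₁ = (0.57907 − 0.23107) / 0.57907 ≈ 0.60096.
Attributable cases ≈ PN × (exposed cases) = 0.60096 × 2296 ≈ 1379.82.

about 1380 cases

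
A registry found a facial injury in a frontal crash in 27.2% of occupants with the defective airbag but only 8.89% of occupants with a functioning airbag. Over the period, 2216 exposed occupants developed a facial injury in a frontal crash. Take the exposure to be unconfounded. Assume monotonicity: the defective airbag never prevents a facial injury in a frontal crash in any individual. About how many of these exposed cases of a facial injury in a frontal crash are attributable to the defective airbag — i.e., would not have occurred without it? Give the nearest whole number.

about 1492 cases

p₁ = 0.272, p₀ = 0.0889.
PN = (p₁ − p₀)/p₁ = (0.272 − 0.0889) / 0.272 ≈ 0.67316.
Attributable cases ≈ PN × (exposed cases) = 0.67316 × 2216 ≈ 1491.73.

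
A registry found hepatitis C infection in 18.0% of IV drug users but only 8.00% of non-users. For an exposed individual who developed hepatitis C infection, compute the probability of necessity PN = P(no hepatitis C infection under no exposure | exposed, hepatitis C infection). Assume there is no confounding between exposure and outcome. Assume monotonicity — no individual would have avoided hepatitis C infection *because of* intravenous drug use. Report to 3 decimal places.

PN ≈ 0.556

p₁ = 0.18, p₀ = 0.08.
Under exogeneity and monotonicity, PN = (p₁ − p₀) / p₁.
PN = (0.18 − 0.08) / 0.18 = 0.1 / 0.18 ≈ 0.5556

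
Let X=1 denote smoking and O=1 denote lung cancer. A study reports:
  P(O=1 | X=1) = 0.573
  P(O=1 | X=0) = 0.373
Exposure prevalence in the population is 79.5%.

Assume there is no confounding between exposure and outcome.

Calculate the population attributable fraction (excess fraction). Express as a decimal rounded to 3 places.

PAF ≈ 0.299

Let p₁ = 0.573, p₀ = 0.373.
Overall risk P(Y=1) = π·p₁ + (1−π)·p₀ = 0.795×0.573 + 0.205×0.373 = 0.532.
Under exogeneity, PAF = [P(Y=1) − p₀] / P(Y=1).
PAF = (0.532 − 0.373) / 0.532 ≈ 0.2989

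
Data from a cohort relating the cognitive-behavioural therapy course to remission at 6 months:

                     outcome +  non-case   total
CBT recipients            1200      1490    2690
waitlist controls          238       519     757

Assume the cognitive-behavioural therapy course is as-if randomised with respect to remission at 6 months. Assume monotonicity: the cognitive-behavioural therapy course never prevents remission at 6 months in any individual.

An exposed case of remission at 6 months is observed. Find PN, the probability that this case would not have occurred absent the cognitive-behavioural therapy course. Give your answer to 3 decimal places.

p₁ = P(outcome | exposed) = 1200/2690 = 0.4461
p₀ = P(outcome | unexposed) = 238/757 = 0.3144
Under exogeneity and monotonicity, PN = (p₁ − p₀) / p₁.
PN = (0.4461 − 0.3144) / 0.4461 = 0.1317 / 0.4461 ≈ 0.2952

PN ≈ 0.295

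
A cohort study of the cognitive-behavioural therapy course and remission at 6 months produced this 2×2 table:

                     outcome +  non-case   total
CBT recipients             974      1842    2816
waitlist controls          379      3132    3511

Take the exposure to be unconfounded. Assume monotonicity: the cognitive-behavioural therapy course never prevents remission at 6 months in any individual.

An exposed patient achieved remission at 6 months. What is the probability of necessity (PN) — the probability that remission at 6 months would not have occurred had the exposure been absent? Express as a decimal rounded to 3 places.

PN ≈ 0.688

p₁ = P(outcome | exposed) = 974/2816 = 0.34588
p₀ = P(outcome | unexposed) = 379/3511 = 0.10795
Under exogeneity and monotonicity, PN = (p₁ − p₀)/p₁.
PN = (0.34588 − 0.10795) / 0.34588 ≈ 0.6879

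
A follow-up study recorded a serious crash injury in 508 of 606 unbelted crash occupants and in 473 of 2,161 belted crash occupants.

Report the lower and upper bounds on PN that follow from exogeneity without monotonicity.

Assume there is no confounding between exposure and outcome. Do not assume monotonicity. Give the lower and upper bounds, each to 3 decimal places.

p₁ = P(outcome | exposed) = 508/606 = 0.83828
p₀ = P(outcome | unexposed) = 473/2161 = 0.21888
Under exogeneity alone the bounds on PN are max{0,(p₁−p₀)/p₁} ≤ PN ≤ min{1,(1−p₀)/p₁}.
  lower = (p₁ − p₀)/p₁ = 0.6194 / 0.83828 ≈ 0.7389
  upper = min{1, (1 − p₀)/p₁} = 0.78112 / 0.83828 ≈ 0.9318

0.739 ≤ PN ≤ 0.932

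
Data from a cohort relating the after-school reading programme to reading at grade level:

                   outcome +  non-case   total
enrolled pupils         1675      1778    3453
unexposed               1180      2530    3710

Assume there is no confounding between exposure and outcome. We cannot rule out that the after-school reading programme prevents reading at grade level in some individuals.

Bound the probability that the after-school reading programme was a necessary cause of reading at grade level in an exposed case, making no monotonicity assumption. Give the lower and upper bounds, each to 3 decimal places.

p₁ = P(outcome | exposed) = 1675/3453 = 0.48509
p₀ = P(outcome | unexposed) = 1180/3710 = 0.31806
Under exogeneity alone the bounds on PN are max{0,(p₁−p₀)/p₁} ≤ PN ≤ min{1,(1−p₀)/p₁}.
  lower = (p₁ − p₀)/p₁ = 0.16703 / 0.48509 ≈ 0.3443
  upper = min{1, (1 − p₀)/p₁} = 0.68194 / 0.48509 ≈ 1.4058 → capped at 1

0.344 ≤ PN ≤ 1.000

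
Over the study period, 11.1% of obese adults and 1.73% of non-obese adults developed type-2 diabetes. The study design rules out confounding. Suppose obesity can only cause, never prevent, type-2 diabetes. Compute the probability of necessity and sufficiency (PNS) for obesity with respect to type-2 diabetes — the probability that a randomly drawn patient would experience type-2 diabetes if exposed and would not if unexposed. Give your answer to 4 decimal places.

p₁ = 0.111, p₀ = 0.0173.
Under exogeneity and monotonicity, PNS = p₁ − p₀.
PNS = 0.111 − 0.0173 = 0.0937

PNS ≈ 0.0937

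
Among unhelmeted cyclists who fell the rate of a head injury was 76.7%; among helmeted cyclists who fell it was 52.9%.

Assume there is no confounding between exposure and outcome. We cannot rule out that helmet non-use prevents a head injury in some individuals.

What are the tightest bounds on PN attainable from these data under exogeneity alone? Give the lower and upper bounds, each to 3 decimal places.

p₁ = 0.767, p₀ = 0.529.
Under exogeneity alone the bounds on PN are max{0,(p₁−p₀)/p₁} ≤ PN ≤ min{1,(1−p₀)/p₁}.
  lower = (p₁ − p₀)/p₁ = 0.238 / 0.767 ≈ 0.3103
  upper = min{1, (1 − p₀)/p₁} = 0.471 / 0.767 ≈ 0.6141

0.310 ≤ PN ≤ 0.614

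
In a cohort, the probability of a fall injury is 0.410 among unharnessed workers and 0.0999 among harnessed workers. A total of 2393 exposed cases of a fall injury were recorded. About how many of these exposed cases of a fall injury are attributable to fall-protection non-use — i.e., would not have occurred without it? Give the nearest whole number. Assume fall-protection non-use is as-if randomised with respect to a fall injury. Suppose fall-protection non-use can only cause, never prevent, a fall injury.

about 1810 cases

Let p₁ = 0.41, p₀ = 0.0999.
PN = (p₁ − p₀)/p₁ = (0.41 − 0.0999) / 0.41 ≈ 0.75634.
Attributable cases ≈ PN × (exposed cases) = 0.75634 × 2393 ≈ 1809.93.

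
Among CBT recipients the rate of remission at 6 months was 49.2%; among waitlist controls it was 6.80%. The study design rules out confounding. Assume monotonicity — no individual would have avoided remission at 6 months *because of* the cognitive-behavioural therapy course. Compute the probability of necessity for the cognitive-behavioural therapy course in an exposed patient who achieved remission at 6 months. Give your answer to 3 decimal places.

PN ≈ 0.862

p₁ = 0.492, p₀ = 0.068.
Under exogeneity and monotonicity, PN = (p₁ − p₀) / p₁.
PN = (0.492 − 0.068) / 0.492 = 0.424 / 0.492 ≈ 0.8618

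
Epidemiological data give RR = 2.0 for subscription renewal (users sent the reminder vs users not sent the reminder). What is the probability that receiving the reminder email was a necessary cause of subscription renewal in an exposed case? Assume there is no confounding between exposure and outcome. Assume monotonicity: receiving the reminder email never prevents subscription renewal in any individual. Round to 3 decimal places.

PN ≈ 0.500

Under exogeneity and monotonicity, PN = (RR − 1) / RR = 1 − 1/RR.
PN = (2.0 − 1) / 2.0 = 1 / 2.0 ≈ 0.5000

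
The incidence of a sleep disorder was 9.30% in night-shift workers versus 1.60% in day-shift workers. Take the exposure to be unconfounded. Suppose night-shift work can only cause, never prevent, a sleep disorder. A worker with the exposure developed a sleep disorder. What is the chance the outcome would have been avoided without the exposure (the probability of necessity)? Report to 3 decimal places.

p₁ = 0.093, p₀ = 0.016.
Under exogeneity and monotonicity, PN = (p₁ − p₀) / p₁.
PN = (0.093 − 0.016) / 0.093 = 0.077 / 0.093 ≈ 0.8280

PN ≈ 0.828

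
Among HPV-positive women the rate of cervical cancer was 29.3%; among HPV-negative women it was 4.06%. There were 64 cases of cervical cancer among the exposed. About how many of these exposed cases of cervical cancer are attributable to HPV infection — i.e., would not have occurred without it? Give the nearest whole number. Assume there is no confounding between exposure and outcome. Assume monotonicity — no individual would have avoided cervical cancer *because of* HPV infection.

p₁ = 0.293, p₀ = 0.0406.
PN = (p₁ − p₀)/p₁ = (0.293 − 0.0406) / 0.293 ≈ 0.86143.
Attributable cases ≈ PN × (exposed cases) = 0.86143 × 64 ≈ 55.13.

about 55 cases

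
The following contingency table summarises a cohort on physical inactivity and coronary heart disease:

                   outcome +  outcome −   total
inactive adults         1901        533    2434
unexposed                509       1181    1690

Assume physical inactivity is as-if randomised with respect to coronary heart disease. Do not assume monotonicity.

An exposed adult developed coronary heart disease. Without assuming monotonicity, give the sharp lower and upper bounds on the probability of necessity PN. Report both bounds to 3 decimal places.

0.614 ≤ PN ≤ 0.895

p₁ = P(outcome | exposed) = 1901/2434 = 0.78102
p₀ = P(outcome | unexposed) = 509/1690 = 0.30118
Under exogeneity alone the bounds on PN are max{0,(p₁−p₀)/p₁} ≤ PN ≤ min{1,(1−p₀)/p₁}.
  lower = (p₁ − p₀)/p₁ = 0.47984 / 0.78102 ≈ 0.6144
  upper = min{1, (1 − p₀)/p₁} = 0.69882 / 0.78102 ≈ 0.8947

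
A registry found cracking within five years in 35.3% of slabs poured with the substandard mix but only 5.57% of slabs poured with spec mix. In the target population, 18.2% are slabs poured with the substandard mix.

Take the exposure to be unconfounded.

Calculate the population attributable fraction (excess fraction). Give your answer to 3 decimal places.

p₁ = 0.353, p₀ = 0.0557.
Overall risk P(Y=1) = π·p₁ + (1−π)·p₀ = 0.182×0.353 + 0.818×0.0557 = 0.10981.
Under exogeneity, PAF = [P(Y=1) − p₀] / P(Y=1).
PAF = (0.10981 − 0.0557) / 0.10981 ≈ 0.4928

PAF ≈ 0.493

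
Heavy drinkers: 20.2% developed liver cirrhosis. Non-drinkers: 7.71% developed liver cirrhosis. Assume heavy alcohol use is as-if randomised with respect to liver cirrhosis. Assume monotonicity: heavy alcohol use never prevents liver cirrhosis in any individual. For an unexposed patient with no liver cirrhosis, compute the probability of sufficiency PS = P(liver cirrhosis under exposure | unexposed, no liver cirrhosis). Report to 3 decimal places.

p₁ = 0.202, p₀ = 0.0771.
Under exogeneity and monotonicity, PS = (p₁ − p₀) / (1 − p₀).
PS = (0.202 − 0.0771) / (1 − 0.0771) = 0.1249 / 0.9229 ≈ 0.1353

PS ≈ 0.135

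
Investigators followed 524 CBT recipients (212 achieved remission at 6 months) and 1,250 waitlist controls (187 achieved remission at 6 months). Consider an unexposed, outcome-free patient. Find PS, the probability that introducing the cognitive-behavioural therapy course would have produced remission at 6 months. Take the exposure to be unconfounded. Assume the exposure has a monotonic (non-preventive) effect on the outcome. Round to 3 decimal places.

PS ≈ 0.300

p₁ = P(outcome | exposed) = 212/524 = 0.40458
p₀ = P(outcome | unexposed) = 187/1250 = 0.1496
Under exogeneity and monotonicity, PS = (p₁ − p₀) / (1 − p₀).
PS = (0.40458 − 0.1496) / (1 − 0.1496) = 0.25498 / 0.8504 ≈ 0.2998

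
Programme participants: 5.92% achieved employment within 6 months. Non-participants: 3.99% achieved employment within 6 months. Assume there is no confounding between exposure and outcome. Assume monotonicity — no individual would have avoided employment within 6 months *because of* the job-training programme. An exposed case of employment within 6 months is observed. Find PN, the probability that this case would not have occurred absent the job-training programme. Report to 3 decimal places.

PN ≈ 0.326

p₁ = 0.0592, p₀ = 0.0399.
Under exogeneity and monotonicity, PN = (p₁ − p₀) / p₁.
PN = (0.0592 − 0.0399) / 0.0592 = 0.0193 / 0.0592 ≈ 0.3260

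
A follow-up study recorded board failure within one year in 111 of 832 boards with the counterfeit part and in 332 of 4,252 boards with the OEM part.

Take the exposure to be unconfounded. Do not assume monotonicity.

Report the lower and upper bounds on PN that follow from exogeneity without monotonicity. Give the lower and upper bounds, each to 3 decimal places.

p₁ = P(outcome | exposed) = 111/832 = 0.13341
p₀ = P(outcome | unexposed) = 332/4252 = 0.078081
Under exogeneity alone the bounds on PN are max{0,(p₁−p₀)/p₁} ≤ PN ≤ min{1,(1−p₀)/p₁}.
  lower = (p₁ − p₀)/p₁ = 0.055333 / 0.13341 ≈ 0.4147
  upper = min{1, (1 − p₀)/p₁} = 0.92192 / 0.13341 ≈ 6.9102 → capped at 1

0.415 ≤ PN ≤ 1.000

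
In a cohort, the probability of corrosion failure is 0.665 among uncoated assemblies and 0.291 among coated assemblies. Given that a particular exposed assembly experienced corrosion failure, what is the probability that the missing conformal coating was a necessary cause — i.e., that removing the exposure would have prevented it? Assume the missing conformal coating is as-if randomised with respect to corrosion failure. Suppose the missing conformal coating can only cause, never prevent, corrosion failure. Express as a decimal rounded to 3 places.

Let p₁ = 0.665, p₀ = 0.291.
Under exogeneity and monotonicity, PN = (p₁ − p₀) / p₁.
PN = (0.665 − 0.291) / 0.665 = 0.374 / 0.665 ≈ 0.5624

PN ≈ 0.562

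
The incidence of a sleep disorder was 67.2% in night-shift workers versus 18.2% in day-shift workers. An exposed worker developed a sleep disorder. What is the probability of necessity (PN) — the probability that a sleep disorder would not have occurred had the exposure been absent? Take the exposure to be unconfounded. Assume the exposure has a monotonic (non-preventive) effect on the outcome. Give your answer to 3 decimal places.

PN ≈ 0.729

p₁ = 0.672, p₀ = 0.182.
Under exogeneity and monotonicity, PN = (p₁ − p₀) / p₁.
PN = (0.672 − 0.182) / 0.672 = 0.49 / 0.672 ≈ 0.7292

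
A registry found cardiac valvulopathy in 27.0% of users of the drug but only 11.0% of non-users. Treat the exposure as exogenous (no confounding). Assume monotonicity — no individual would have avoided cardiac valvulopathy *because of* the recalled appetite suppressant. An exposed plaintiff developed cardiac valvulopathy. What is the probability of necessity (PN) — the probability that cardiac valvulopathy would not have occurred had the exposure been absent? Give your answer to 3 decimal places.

p₁ = 0.27, p₀ = 0.11.
Under exogeneity and monotonicity, PN = (p₁ − p₀) / p₁.
PN = (0.27 − 0.11) / 0.27 = 0.16 / 0.27 ≈ 0.5926

PN ≈ 0.593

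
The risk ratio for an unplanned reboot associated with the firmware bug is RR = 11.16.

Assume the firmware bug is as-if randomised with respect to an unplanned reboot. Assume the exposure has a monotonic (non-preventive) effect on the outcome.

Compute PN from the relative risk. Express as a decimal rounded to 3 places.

Under exogeneity and monotonicity, PN = (RR − 1) / RR = 1 − 1/RR.
PN = (11.16 − 1) / 11.16 = 10.16 / 11.16 ≈ 0.9104

PN ≈ 0.910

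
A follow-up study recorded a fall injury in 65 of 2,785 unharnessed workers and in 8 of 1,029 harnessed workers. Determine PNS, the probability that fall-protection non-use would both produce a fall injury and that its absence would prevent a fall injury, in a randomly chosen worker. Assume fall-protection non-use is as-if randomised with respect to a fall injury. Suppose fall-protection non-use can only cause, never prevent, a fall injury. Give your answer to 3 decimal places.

p₁ = P(outcome | exposed) = 65/2785 = 0.023339
p₀ = P(outcome | unexposed) = 8/1029 = 0.0077745
Under exogeneity and monotonicity, PNS = p₁ − p₀.
PNS = 0.023339 − 0.0077745 = 0.015565

PNS ≈ 0.016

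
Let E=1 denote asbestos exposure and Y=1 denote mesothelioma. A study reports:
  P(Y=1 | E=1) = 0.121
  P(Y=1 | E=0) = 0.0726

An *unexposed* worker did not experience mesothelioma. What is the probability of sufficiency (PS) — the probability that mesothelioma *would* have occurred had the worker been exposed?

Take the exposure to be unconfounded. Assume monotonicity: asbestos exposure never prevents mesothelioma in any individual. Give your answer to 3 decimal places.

Let p₁ = 0.121, p₀ = 0.0726.
Under exogeneity and monotonicity, PS = (p₁ − p₀) / (1 − p₀).
PS = (0.121 − 0.0726) / (1 − 0.0726) = 0.0484 / 0.9274 ≈ 0.0522

PS ≈ 0.052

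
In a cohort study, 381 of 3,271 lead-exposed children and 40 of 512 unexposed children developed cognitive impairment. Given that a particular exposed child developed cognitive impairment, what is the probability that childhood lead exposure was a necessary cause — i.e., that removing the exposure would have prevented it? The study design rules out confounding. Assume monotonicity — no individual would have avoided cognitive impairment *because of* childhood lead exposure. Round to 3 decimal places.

PN ≈ 0.329

p₁ = P(outcome | exposed) = 381/3271 = 0.11648
p₀ = P(outcome | unexposed) = 40/512 = 0.078125
Under exogeneity and monotonicity, PN = (p₁ − p₀) / p₁.
PN = (0.11648 − 0.078125) / 0.11648 = 0.038353 / 0.11648 ≈ 0.3293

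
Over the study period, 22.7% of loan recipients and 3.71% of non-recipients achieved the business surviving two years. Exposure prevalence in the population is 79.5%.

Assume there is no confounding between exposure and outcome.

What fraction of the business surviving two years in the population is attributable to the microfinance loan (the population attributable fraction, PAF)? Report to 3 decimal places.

p₁ = 0.227, p₀ = 0.0371.
Overall risk P(Y=1) = π·p₁ + (1−π)·p₀ = 0.795×0.227 + 0.205×0.0371 = 0.18807.
Under exogeneity, PAF = [P(Y=1) − p₀] / P(Y=1).
PAF = (0.18807 − 0.0371) / 0.18807 ≈ 0.8027

PAF ≈ 0.803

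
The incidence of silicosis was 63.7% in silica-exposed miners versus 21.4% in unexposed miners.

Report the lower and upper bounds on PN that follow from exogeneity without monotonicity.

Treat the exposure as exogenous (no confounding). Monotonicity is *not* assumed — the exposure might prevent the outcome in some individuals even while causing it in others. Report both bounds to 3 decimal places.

p₁ = 0.637, p₀ = 0.214.
Under exogeneity alone the bounds on PN are max{0,(p₁−p₀)/p₁} ≤ PN ≤ min{1,(1−p₀)/p₁}.
  lower = (p₁ − p₀)/p₁ = 0.423 / 0.637 ≈ 0.6641
  upper = min{1, (1 − p₀)/p₁} = 0.786 / 0.637 ≈ 1.2339 → capped at 1

0.664 ≤ PN ≤ 1.000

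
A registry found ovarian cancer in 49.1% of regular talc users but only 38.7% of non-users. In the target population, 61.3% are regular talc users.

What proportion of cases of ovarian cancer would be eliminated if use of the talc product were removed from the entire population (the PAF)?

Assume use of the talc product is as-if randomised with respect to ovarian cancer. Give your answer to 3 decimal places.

PAF ≈ 0.141

p₁ = 0.491, p₀ = 0.387.
Overall risk P(Y=1) = π·p₁ + (1−π)·p₀ = 0.613×0.491 + 0.387×0.387 = 0.45075.
Under exogeneity, PAF = [P(Y=1) − p₀] / P(Y=1).
PAF = (0.45075 − 0.387) / 0.45075 ≈ 0.1414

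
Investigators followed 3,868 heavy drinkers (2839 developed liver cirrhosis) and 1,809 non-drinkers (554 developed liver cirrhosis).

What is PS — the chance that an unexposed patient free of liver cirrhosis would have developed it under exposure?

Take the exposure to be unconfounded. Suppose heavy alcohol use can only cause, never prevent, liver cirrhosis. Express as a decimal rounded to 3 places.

p₁ = P(outcome | exposed) = 2839/3868 = 0.73397
p₀ = P(outcome | unexposed) = 554/1809 = 0.30625
Under exogeneity and monotonicity, PS = (p₁ − p₀) / (1 − p₀).
PS = (0.73397 − 0.30625) / (1 − 0.30625) = 0.42772 / 0.69375 ≈ 0.6165

PS ≈ 0.617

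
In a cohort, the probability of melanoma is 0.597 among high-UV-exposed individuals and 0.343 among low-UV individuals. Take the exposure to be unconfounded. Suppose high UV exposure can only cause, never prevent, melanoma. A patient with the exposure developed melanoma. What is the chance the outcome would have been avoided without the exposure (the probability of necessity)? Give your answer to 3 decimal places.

Let p₁ = 0.597, p₀ = 0.343.
Under exogeneity and monotonicity, PN = (p₁ − p₀) / p₁.
PN = (0.597 − 0.343) / 0.597 = 0.254 / 0.597 ≈ 0.4255

PN ≈ 0.425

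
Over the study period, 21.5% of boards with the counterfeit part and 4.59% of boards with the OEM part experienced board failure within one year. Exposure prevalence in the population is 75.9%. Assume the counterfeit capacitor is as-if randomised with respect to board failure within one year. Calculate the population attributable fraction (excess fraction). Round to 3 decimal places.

PAF ≈ 0.737

p₁ = 0.215, p₀ = 0.0459.
Overall risk P(Y=1) = π·p₁ + (1−π)·p₀ = 0.759×0.215 + 0.241×0.0459 = 0.17425.
Under exogeneity, PAF = [P(Y=1) − p₀] / P(Y=1).
PAF = (0.17425 − 0.0459) / 0.17425 ≈ 0.7366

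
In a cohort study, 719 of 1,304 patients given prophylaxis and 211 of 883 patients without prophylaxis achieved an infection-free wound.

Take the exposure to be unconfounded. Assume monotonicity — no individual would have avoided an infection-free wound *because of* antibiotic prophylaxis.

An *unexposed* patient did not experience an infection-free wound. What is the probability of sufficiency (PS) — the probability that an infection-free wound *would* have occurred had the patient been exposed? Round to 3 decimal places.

p₁ = P(outcome | exposed) = 719/1304 = 0.55138
p₀ = P(outcome | unexposed) = 211/883 = 0.23896
Under exogeneity and monotonicity, PS = (p₁ − p₀) / (1 − p₀).
PS = (0.55138 − 0.23896) / (1 − 0.23896) = 0.31242 / 0.76104 ≈ 0.4105

PS ≈ 0.411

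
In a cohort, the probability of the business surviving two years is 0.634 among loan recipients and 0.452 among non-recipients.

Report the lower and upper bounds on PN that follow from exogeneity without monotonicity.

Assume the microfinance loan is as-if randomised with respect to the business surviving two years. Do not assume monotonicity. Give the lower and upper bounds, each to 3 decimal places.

0.287 ≤ PN ≤ 0.864

Let p₁ = 0.634, p₀ = 0.452.
Under exogeneity alone the bounds on PN are max{0,(p₁−p₀)/p₁} ≤ PN ≤ min{1,(1−p₀)/p₁}.
  lower = (p₁ − p₀)/p₁ = 0.182 / 0.634 ≈ 0.2871
  upper = min{1, (1 − p₀)/p₁} = 0.548 / 0.634 ≈ 0.8644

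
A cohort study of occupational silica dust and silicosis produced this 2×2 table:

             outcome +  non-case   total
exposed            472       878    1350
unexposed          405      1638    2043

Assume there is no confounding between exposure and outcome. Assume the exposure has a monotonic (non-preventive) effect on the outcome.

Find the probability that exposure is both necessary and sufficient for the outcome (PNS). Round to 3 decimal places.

PNS ≈ 0.151

p₁ = P(outcome | exposed) = 472/1350 = 0.34963
p₀ = P(outcome | unexposed) = 405/2043 = 0.19824
Under exogeneity and monotonicity, PNS = p₁ − p₀.
PNS = 0.34963 − 0.19824 = 0.15139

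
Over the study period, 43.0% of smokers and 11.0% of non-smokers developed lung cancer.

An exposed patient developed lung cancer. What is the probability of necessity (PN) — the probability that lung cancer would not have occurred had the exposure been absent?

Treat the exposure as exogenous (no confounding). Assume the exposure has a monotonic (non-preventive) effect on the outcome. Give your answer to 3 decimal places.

p₁ = 0.43, p₀ = 0.11.
Under exogeneity and monotonicity, PN = (p₁ − p₀) / p₁.
PN = (0.43 − 0.11) / 0.43 = 0.32 / 0.43 ≈ 0.7442

PN ≈ 0.744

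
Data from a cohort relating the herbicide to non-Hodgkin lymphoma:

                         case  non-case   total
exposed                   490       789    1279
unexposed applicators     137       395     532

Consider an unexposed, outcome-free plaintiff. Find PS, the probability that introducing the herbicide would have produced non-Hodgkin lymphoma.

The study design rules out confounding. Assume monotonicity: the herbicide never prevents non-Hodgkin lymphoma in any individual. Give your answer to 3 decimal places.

p₁ = P(outcome | exposed) = 490/1279 = 0.38311
p₀ = P(outcome | unexposed) = 137/532 = 0.25752
Under exogeneity and monotonicity, PS = (p₁ − p₀) / (1 − p₀).
PS = (0.38311 − 0.25752) / (1 − 0.25752) = 0.12559 / 0.74248 ≈ 0.1692

PS ≈ 0.169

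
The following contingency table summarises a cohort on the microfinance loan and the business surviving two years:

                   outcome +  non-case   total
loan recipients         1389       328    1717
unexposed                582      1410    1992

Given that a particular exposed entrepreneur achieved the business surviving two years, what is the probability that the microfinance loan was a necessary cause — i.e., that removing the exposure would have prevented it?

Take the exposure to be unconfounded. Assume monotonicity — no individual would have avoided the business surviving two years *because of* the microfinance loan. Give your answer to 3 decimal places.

PN ≈ 0.639

p₁ = P(outcome | exposed) = 1389/1717 = 0.80897
p₀ = P(outcome | unexposed) = 582/1992 = 0.29217
Under exogeneity and monotonicity, PN = (p₁ − p₀)/p₁.
PN = (0.80897 − 0.29217) / 0.80897 ≈ 0.6388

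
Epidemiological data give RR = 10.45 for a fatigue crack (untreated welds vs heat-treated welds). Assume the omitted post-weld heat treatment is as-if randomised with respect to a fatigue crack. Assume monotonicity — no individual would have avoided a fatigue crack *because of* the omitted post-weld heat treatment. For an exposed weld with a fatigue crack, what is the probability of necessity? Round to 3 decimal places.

Under exogeneity and monotonicity, PN = (RR − 1) / RR = 1 − 1/RR.
PN = (10.45 − 1) / 10.45 = 9.45 / 10.45 ≈ 0.9043

PN ≈ 0.904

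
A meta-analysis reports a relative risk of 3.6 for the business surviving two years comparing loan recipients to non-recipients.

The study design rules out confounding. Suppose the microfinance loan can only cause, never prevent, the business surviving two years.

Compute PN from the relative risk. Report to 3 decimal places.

PN ≈ 0.722

Under exogeneity and monotonicity, PN = (RR − 1) / RR = 1 − 1/RR.
PN = (3.6 − 1) / 3.6 = 2.6 / 3.6 ≈ 0.7222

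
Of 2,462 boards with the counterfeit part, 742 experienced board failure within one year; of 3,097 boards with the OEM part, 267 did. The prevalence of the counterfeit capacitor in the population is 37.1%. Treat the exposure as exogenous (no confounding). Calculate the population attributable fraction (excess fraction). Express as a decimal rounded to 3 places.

p₁ = P(outcome | exposed) = 742/2462 = 0.30138
p₀ = P(outcome | unexposed) = 267/3097 = 0.086212
Overall risk P(Y=1) = π·p₁ + (1−π)·p₀ = 0.371×0.30138 + 0.629×0.086212 = 0.16604.
Under exogeneity, PAF = [P(Y=1) − p₀] / P(Y=1).
PAF = (0.16604 − 0.086212) / 0.16604 ≈ 0.4808

PAF ≈ 0.481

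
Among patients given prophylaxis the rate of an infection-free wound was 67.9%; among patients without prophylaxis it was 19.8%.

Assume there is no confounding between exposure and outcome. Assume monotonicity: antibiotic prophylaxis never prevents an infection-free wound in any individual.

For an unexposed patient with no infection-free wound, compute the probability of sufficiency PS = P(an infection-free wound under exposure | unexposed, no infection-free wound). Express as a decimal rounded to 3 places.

p₁ = 0.679, p₀ = 0.198.
Under exogeneity and monotonicity, PS = (p₁ − p₀) / (1 − p₀).
PS = (0.679 − 0.198) / (1 − 0.198) = 0.481 / 0.802 ≈ 0.5998

PS ≈ 0.600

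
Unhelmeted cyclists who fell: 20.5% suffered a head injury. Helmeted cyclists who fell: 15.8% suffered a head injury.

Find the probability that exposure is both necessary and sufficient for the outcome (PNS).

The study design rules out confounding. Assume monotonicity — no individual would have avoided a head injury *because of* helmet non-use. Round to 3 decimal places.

p₁ = 0.205, p₀ = 0.158.
Under exogeneity and monotonicity, PNS = p₁ − p₀.
PNS = 0.205 − 0.158 = 0.047

PNS ≈ 0.047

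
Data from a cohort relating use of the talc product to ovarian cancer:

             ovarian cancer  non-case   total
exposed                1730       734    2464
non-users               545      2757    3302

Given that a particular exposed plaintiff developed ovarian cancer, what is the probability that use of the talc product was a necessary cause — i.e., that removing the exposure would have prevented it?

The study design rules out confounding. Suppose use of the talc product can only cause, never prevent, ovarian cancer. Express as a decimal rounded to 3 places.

PN ≈ 0.765

p₁ = P(outcome | exposed) = 1730/2464 = 0.70211
p₀ = P(outcome | unexposed) = 545/3302 = 0.16505
Under exogeneity and monotonicity, PN = (p₁ − p₀)/p₁.
PN = (0.70211 − 0.16505) / 0.70211 ≈ 0.7649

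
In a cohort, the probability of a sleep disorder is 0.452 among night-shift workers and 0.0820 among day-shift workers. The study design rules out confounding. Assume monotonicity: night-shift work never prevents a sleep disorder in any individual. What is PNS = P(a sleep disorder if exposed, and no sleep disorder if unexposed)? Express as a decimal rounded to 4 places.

Let p₁ = 0.452, p₀ = 0.082.
Under exogeneity and monotonicity, PNS = p₁ − p₀.
PNS = 0.452 − 0.082 = 0.37

PNS ≈ 0.3700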